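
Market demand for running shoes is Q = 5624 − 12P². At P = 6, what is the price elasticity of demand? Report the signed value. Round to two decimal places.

-0.17

At P = 6, Q = 5192.
dQ/dP = −24P = -144.
ε = (dQ/dP)(P/Q) = (-144)(6/5192).
|ε| < 1, so demand is inelastic at this price.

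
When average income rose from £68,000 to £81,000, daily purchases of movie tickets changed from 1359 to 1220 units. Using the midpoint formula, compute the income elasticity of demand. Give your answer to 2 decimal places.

ΔQ = -139, ΔI = 13000. Midpoints: Ī = 74,500, Q̄ = 1289.5.
ε_I = (ΔQ/ΔI)(Ī/Q̄) = (-139/13000)(74500/1289.5).

-0.62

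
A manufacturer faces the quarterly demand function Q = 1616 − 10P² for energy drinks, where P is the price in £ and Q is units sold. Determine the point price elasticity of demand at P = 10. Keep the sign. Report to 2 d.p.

At P = 10, Q = 616.
dQ/dP = −20P = -200.
ε = (dQ/dP)(P/Q) = (-200)(10/616).
|ε| > 1, so demand is elastic at this price.

-3.25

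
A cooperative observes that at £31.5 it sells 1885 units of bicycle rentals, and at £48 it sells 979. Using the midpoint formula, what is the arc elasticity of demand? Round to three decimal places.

-1.524

ΔQ = 979 − 1885 = -906; ΔP = 48 − 31.5 = 16.5.
Midpoints: P̄ = 39.75, Q̄ = 1432.0.
ε = (ΔQ/ΔP)(P̄/Q̄) = (-906/16.5)(39.75/1432.0).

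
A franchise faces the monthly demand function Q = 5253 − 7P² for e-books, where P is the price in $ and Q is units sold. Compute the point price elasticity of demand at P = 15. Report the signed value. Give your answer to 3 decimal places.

At P = 15, Q = 3678.
dQ/dP = −14P = -210.
ε = (dQ/dP)(P/Q) = (-210)(15/3678).

-0.856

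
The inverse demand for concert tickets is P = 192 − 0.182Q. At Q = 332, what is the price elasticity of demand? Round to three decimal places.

-2.178

At Q = 332, P = 192 − 0.182(332) = 131.58.
dP/dQ = −0.182, so dQ/dP = 1/(−0.182) = -5.495.
ε = (dQ/dP)(P/Q) = (-5.495)(131.58/332).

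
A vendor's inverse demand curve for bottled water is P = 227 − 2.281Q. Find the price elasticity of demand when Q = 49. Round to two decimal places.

-1.03

At Q = 49, P = 227 − 2.281(49) = 115.23.
dP/dQ = −2.281, so dQ/dP = 1/(−2.281) = -0.438.
ε = (dQ/dP)(P/Q) = (-0.438)(115.23/49).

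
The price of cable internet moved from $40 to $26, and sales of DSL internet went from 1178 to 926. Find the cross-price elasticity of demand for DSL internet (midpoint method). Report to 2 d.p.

ΔQ_x = 926 − 1178 = -252; ΔP_y = 26 − 40 = -14.
Midpoints: P̄_y = 33.00, Q̄_x = 1052.0.
ε_xy = (ΔQ_x/ΔP_y)(P̄_y/Q̄_x) = (-252/-14)(33.00/1052.0).

0.56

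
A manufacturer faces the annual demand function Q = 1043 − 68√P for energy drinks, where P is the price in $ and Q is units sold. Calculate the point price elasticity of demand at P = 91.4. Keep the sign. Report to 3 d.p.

At P = 91.4, Q = 392.897.
dQ/dP = −68/(2√P) = -3.556.
ε = (dQ/dP)(P/Q) = (-3.556)(91.4/392.897).

-0.827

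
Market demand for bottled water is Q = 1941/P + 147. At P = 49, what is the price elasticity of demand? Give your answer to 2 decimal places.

At P = 49, Q = 186.612.
dQ/dP = −1941/P² = -0.808.
ε = (dQ/dP)(P/Q) = (-0.808)(49/186.612).
|ε| < 1, so demand is inelastic at this price.

-0.21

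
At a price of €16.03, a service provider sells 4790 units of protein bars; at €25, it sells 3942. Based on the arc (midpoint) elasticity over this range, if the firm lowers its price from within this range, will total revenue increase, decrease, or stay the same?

decrease

Arc ε = (-848/8.97)(20.52/4366.0) ≈ -0.444.
|ε| = 0.44 < 1, so demand is inelastic. A price cut therefore reduces total revenue.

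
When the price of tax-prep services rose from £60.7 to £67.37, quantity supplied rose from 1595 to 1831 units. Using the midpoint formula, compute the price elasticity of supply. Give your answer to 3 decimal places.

1.323

ΔQ = 1831 − 1595 = 236; ΔP = 67.37 − 60.7 = 6.67.
Midpoints: P̄ = 64.03, Q̄ = 1713.0.
ε_s = (ΔQ/ΔP)(P̄/Q̄) = (236/6.67)(64.03/1713.0).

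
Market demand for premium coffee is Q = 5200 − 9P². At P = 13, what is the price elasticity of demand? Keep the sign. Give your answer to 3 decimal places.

At P = 13, Q = 3679.
dQ/dP = −18P = -234.
ε = (dQ/dP)(P/Q) = (-234)(13/3679).

-0.827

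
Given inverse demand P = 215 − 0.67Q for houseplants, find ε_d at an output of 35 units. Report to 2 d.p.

At Q = 35, P = 215 − 0.67(35) = 191.55.
dP/dQ = −0.67, so dQ/dP = 1/(−0.67) = -1.493.
ε = (dQ/dP)(P/Q) = (-1.493)(191.55/35).

-8.17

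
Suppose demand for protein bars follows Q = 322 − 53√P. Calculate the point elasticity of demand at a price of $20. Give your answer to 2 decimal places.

-1.39

At P = 20, Q = 84.977.
dQ/dP = −53/(2√P) = -5.926.
ε = (dQ/dP)(P/Q) = (-5.926)(20/84.977).
|ε| > 1, so demand is elastic at this price.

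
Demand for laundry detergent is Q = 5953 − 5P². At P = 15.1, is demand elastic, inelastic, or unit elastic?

inelastic

Q = 4812.950, dQ/dP = -151.
ε = (dQ/dP)(P/Q) ≈ -0.474.
|ε| = 0.47 < 1.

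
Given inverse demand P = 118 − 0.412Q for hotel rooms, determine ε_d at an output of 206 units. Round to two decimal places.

-0.39

At Q = 206, P = 118 − 0.412(206) = 33.13.
dP/dQ = −0.412, so dQ/dP = 1/(−0.412) = -2.427.
ε = (dQ/dP)(P/Q) = (-2.427)(33.13/206).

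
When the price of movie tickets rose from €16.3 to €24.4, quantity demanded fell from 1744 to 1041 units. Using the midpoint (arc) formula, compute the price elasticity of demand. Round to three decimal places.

-1.268

ΔQ = 1041 − 1744 = -703; ΔP = 24.4 − 16.3 = 8.1.
Midpoints: P̄ = 20.35, Q̄ = 1392.5.
ε = (ΔQ/ΔP)(P̄/Q̄) = (-703/8.1)(20.35/1392.5).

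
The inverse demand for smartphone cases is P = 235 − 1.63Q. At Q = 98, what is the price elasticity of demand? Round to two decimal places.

At Q = 98, P = 235 − 1.63(98) = 75.26.
dP/dQ = −1.63, so dQ/dP = 1/(−1.63) = -0.613.
ε = (dQ/dP)(P/Q) = (-0.613)(75.26/98).

-0.47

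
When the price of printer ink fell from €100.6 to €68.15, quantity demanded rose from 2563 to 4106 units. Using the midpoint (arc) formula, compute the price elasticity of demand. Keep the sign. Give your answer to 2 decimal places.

ΔQ = 4106 − 2563 = 1543; ΔP = 68.15 − 100.6 = -32.45.
Midpoints: P̄ = 84.38, Q̄ = 3334.5.
ε = (ΔQ/ΔP)(P̄/Q̄) = (1543/-32.45)(84.38/3334.5).

-1.20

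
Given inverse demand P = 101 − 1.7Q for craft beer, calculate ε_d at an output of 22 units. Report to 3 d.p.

At Q = 22, P = 101 − 1.7(22) = 63.60.
dP/dQ = −1.7, so dQ/dP = 1/(−1.7) = -0.588.
ε = (dQ/dP)(P/Q) = (-0.588)(63.60/22).

-1.701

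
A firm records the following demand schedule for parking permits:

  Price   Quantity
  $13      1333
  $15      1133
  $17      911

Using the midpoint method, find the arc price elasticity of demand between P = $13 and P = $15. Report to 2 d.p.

At P = 13, Q = 1333; at P = 15, Q = 1133.
ΔQ = -200, ΔP = 2. Midpoints: P̄ = 14.00, Q̄ = 1233.0.
ε = (ΔQ/ΔP)(P̄/Q̄) = (-200/2)(14.00/1233.0).

-1.14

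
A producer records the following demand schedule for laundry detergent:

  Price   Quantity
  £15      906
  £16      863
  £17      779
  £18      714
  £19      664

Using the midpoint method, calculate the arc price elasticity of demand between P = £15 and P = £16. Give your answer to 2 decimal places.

-0.75

At P = 15, Q = 906; at P = 16, Q = 863.
ΔQ = -43, ΔP = 1. Midpoints: P̄ = 15.50, Q̄ = 884.5.
ε = (ΔQ/ΔP)(P̄/Q̄) = (-43/1)(15.50/884.5).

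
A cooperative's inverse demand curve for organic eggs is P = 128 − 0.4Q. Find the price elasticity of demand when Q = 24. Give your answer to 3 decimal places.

-12.333

At Q = 24, P = 128 − 0.4(24) = 118.40.
dP/dQ = −0.4, so dQ/dP = 1/(−0.4) = -2.500.
ε = (dQ/dP)(P/Q) = (-2.500)(118.40/24).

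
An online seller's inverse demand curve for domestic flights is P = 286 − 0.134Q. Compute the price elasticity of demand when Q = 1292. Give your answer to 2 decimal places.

-0.65

At Q = 1292, P = 286 − 0.134(1292) = 112.87.
dP/dQ = −0.134, so dQ/dP = 1/(−0.134) = -7.463.
ε = (dQ/dP)(P/Q) = (-7.463)(112.87/1292).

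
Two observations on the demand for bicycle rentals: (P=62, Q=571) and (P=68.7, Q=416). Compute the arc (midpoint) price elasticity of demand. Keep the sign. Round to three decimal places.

-3.063

ΔQ = 416 − 571 = -155; ΔP = 68.7 − 62 = 6.7.
Midpoints: P̄ = 65.35, Q̄ = 493.5.
ε = (ΔQ/ΔP)(P̄/Q̄) = (-155/6.7)(65.35/493.5).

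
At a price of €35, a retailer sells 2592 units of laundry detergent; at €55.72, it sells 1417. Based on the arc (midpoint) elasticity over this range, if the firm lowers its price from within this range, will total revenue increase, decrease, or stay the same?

increase

Arc ε = (-1175/20.72)(45.36/2004.5) ≈ -1.283.
|ε| = 1.28 > 1, so demand is elastic. A price cut therefore raises total revenue.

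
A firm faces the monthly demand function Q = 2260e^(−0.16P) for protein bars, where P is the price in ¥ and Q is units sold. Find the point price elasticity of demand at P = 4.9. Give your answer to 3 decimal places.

At P = 4.9, Q = 1031.862.
dQ/dP = −0.16·2260e^(−0.16P) = −0.16Q = -165.098.
ε = (dQ/dP)(P/Q) = (-165.098)(4.9/1031.862).

-0.784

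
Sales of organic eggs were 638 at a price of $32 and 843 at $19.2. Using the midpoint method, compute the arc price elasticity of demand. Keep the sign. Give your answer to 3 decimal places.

ΔQ = 843 − 638 = 205; ΔP = 19.2 − 32 = -12.8.
Midpoints: P̄ = 25.60, Q̄ = 740.5.
ε = (ΔQ/ΔP)(P̄/Q̄) = (205/-12.8)(25.60/740.5).

-0.554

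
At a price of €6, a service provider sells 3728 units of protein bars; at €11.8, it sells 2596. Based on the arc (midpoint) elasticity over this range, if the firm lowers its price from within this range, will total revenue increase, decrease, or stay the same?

decrease

Arc ε = (-1132/5.8)(8.90/3162.0) ≈ -0.549.
|ε| = 0.55 < 1, so demand is inelastic. A price cut therefore reduces total revenue.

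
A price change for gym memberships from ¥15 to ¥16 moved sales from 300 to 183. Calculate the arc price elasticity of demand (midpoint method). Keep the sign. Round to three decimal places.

-7.509

ΔQ = 183 − 300 = -117; ΔP = 16 − 15 = 1.
Midpoints: P̄ = 15.50, Q̄ = 241.5.
ε = (ΔQ/ΔP)(P̄/Q̄) = (-117/1)(15.50/241.5).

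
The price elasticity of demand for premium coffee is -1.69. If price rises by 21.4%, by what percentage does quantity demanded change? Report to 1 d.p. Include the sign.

%ΔQ ≈ ε × %ΔP = (-1.69)(21.4%) = -36.17%.

-36.2%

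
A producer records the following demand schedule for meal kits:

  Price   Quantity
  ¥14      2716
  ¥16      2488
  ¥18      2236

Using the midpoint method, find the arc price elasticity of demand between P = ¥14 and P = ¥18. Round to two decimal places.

At P = 14, Q = 2716; at P = 18, Q = 2236.
ΔQ = -480, ΔP = 4. Midpoints: P̄ = 16.00, Q̄ = 2476.0.
ε = (ΔQ/ΔP)(P̄/Q̄) = (-480/4)(16.00/2476.0).

-0.78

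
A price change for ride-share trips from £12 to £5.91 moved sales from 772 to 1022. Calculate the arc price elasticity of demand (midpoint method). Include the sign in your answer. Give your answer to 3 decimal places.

-0.410

ΔQ = 1022 − 772 = 250; ΔP = 5.91 − 12 = -6.09.
Midpoints: P̄ = 8.96, Q̄ = 897.0.
ε = (ΔQ/ΔP)(P̄/Q̄) = (250/-6.09)(8.96/897.0).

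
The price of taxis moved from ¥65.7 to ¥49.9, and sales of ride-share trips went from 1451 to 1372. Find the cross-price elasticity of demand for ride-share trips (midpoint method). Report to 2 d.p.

ΔQ_x = 1372 − 1451 = -79; ΔP_y = 49.9 − 65.7 = -15.8.
Midpoints: P̄_y = 57.80, Q̄_x = 1411.5.
ε_xy = (ΔQ_x/ΔP_y)(P̄_y/Q̄_x) = (-79/-15.8)(57.80/1411.5).

0.20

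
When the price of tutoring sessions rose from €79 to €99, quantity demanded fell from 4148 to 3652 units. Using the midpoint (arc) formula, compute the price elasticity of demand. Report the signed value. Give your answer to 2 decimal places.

-0.57

ΔQ = 3652 − 4148 = -496; ΔP = 99 − 79 = 20.
Midpoints: P̄ = 89.00, Q̄ = 3900.0.
ε = (ΔQ/ΔP)(P̄/Q̄) = (-496/20)(89.00/3900.0).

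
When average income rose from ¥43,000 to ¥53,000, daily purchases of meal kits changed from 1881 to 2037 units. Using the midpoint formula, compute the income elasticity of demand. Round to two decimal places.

ΔQ = 156, ΔI = 10000. Midpoints: Ī = 48,000, Q̄ = 1959.0.
ε_I = (ΔQ/ΔI)(Ī/Q̄) = (156/10000)(48000/1959.0).

0.38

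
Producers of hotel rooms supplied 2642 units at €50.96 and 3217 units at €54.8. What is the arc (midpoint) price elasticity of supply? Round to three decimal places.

2.703

ΔQ = 3217 − 2642 = 575; ΔP = 54.8 − 50.96 = 3.84.
Midpoints: P̄ = 52.88, Q̄ = 2929.5.
ε_s = (ΔQ/ΔP)(P̄/Q̄) = (575/3.84)(52.88/2929.5).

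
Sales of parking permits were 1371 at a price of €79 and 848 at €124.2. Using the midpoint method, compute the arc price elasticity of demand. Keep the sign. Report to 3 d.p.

ΔQ = 848 − 1371 = -523; ΔP = 124.2 − 79 = 45.2.
Midpoints: P̄ = 101.60, Q̄ = 1109.5.
ε = (ΔQ/ΔP)(P̄/Q̄) = (-523/45.2)(101.60/1109.5).

-1.060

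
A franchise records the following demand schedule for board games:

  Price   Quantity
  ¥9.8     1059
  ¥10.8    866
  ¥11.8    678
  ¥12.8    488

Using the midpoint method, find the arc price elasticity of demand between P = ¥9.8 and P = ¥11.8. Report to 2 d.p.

At P = 9.8, Q = 1059; at P = 11.8, Q = 678.
ΔQ = -381, ΔP = 2.0. Midpoints: P̄ = 10.80, Q̄ = 868.5.
ε = (ΔQ/ΔP)(P̄/Q̄) = (-381/2.0)(10.80/868.5).

-2.37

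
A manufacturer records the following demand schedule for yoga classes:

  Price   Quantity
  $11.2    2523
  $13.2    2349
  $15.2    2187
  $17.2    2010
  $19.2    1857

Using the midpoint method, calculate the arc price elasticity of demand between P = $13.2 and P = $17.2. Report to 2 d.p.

At P = 13.2, Q = 2349; at P = 17.2, Q = 2010.
ΔQ = -339, ΔP = 4.0. Midpoints: P̄ = 15.20, Q̄ = 2179.5.
ε = (ΔQ/ΔP)(P̄/Q̄) = (-339/4.0)(15.20/2179.5).

-0.59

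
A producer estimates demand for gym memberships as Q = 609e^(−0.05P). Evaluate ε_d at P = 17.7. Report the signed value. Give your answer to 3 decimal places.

At P = 17.7, Q = 251.343.
dQ/dP = −0.05·609e^(−0.05P) = −0.05Q = -12.567.
ε = (dQ/dP)(P/Q) = (-12.567)(17.7/251.343).

-0.885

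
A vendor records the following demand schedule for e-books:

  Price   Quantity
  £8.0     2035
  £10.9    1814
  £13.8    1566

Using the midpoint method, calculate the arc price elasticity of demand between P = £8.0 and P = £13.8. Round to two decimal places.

At P = 8.0, Q = 2035; at P = 13.8, Q = 1566.
ΔQ = -469, ΔP = 5.8. Midpoints: P̄ = 10.90, Q̄ = 1800.5.
ε = (ΔQ/ΔP)(P̄/Q̄) = (-469/5.8)(10.90/1800.5).

-0.49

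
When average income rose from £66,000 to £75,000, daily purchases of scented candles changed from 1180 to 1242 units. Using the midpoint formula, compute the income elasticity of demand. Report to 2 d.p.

0.40

ΔQ = 62, ΔI = 9000. Midpoints: Ī = 70,500, Q̄ = 1211.0.
ε_I = (ΔQ/ΔI)(Ī/Q̄) = (62/9000)(70500/1211.0).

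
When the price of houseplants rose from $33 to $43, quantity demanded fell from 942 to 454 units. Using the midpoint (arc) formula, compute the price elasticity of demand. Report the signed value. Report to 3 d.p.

-2.657

ΔQ = 454 − 942 = -488; ΔP = 43 − 33 = 10.
Midpoints: P̄ = 38.00, Q̄ = 698.0.
ε = (ΔQ/ΔP)(P̄/Q̄) = (-488/10)(38.00/698.0).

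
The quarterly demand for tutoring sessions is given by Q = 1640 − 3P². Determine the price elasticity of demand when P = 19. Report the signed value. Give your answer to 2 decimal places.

-3.89

At P = 19, Q = 557.
dQ/dP = −6P = -114.
ε = (dQ/dP)(P/Q) = (-114)(19/557).
|ε| > 1, so demand is elastic at this price.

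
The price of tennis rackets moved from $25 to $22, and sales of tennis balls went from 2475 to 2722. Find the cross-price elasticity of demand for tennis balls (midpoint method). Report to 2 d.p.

-0.74

ΔQ_x = 2722 − 2475 = 247; ΔP_y = 22 − 25 = -3.
Midpoints: P̄_y = 23.50, Q̄_x = 2598.5.
ε_xy = (ΔQ_x/ΔP_y)(P̄_y/Q̄_x) = (247/-3)(23.50/2598.5).
ε_xy < 0, so the goods are complements.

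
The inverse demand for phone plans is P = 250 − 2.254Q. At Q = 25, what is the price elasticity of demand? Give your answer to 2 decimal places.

At Q = 25, P = 250 − 2.254(25) = 193.65.
dP/dQ = −2.254, so dQ/dP = 1/(−2.254) = -0.444.
ε = (dQ/dP)(P/Q) = (-0.444)(193.65/25).

-3.44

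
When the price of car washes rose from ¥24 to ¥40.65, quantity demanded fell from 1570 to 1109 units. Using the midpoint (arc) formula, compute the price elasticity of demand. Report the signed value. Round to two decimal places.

ΔQ = 1109 − 1570 = -461; ΔP = 40.65 − 24 = 16.65.
Midpoints: P̄ = 32.33, Q̄ = 1339.5.
ε = (ΔQ/ΔP)(P̄/Q̄) = (-461/16.65)(32.33/1339.5).

-0.67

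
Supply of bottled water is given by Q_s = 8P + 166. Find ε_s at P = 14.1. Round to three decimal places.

At P = 14.1, Q_s = 278.80.
dQ_s/dP = 8.
ε_s = (dQ_s/dP)(P/Q_s) = (8)(14.1/278.80).

0.405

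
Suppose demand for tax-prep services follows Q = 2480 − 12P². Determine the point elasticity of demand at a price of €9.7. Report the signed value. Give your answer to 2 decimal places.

-1.67

At P = 9.7, Q = 1350.920.
dQ/dP = −24P = -232.800.
ε = (dQ/dP)(P/Q) = (-232.800)(9.7/1350.920).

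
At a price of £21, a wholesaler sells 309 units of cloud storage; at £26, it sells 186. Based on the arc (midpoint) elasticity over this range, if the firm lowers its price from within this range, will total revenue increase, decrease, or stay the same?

increase

Arc ε = (-123/5)(23.50/247.5) ≈ -2.336.
|ε| = 2.34 > 1, so demand is elastic. A price cut therefore raises total revenue.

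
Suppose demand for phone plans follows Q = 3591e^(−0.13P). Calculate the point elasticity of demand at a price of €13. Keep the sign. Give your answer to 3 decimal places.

-1.690

At P = 13, Q = 662.610.
dQ/dP = −0.13·3591e^(−0.13P) = −0.13Q = -86.139.
ε = (dQ/dP)(P/Q) = (-86.139)(13/662.610).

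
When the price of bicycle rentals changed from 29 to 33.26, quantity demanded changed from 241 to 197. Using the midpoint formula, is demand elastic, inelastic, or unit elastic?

elastic

Arc ε ≈ -1.468.
|ε| = 1.47 > 1.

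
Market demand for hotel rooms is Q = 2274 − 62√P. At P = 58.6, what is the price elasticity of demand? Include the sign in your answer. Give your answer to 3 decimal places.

At P = 58.6, Q = 1799.386.
dQ/dP = −62/(2√P) = -4.050.
ε = (dQ/dP)(P/Q) = (-4.050)(58.6/1799.386).

-0.132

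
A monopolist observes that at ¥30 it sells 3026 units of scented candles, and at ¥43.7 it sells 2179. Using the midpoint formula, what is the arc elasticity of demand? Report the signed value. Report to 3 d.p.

ΔQ = 2179 − 3026 = -847; ΔP = 43.7 − 30 = 13.7.
Midpoints: P̄ = 36.85, Q̄ = 2602.5.
ε = (ΔQ/ΔP)(P̄/Q̄) = (-847/13.7)(36.85/2602.5).

-0.875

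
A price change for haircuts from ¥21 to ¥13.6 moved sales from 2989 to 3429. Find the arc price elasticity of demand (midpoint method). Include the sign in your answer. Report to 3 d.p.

ΔQ = 3429 − 2989 = 440; ΔP = 13.6 − 21 = -7.4.
Midpoints: P̄ = 17.30, Q̄ = 3209.0.
ε = (ΔQ/ΔP)(P̄/Q̄) = (440/-7.4)(17.30/3209.0).

-0.321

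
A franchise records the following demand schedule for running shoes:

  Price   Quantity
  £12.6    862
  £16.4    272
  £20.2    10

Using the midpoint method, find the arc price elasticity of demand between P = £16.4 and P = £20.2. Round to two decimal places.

At P = 16.4, Q = 272; at P = 20.2, Q = 10.
ΔQ = -262, ΔP = 3.8. Midpoints: P̄ = 18.30, Q̄ = 141.0.
ε = (ΔQ/ΔP)(P̄/Q̄) = (-262/3.8)(18.30/141.0).

-8.95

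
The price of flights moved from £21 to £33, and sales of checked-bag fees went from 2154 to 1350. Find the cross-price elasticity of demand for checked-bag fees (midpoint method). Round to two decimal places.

ΔQ_x = 1350 − 2154 = -804; ΔP_y = 33 − 21 = 12.
Midpoints: P̄_y = 27.00, Q̄_x = 1752.0.
ε_xy = (ΔQ_x/ΔP_y)(P̄_y/Q̄_x) = (-804/12)(27.00/1752.0).
ε_xy < 0, so the goods are complements.

-1.03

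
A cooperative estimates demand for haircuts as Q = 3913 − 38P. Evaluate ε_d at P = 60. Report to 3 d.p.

-1.396

At P = 60, Q = 1633.
dQ/dP = −38.
ε = (dQ/dP)(P/Q) = (-38)(60/1633).
|ε| > 1, so demand is elastic at this price.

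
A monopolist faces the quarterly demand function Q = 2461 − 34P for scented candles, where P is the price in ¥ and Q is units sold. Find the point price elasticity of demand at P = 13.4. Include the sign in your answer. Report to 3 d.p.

At P = 13.4, Q = 2005.400.
dQ/dP = −34.
ε = (dQ/dP)(P/Q) = (-34)(13.4/2005.400).

-0.227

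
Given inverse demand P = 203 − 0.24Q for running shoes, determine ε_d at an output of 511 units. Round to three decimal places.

At Q = 511, P = 203 − 0.24(511) = 80.36.
dP/dQ = −0.24, so dQ/dP = 1/(−0.24) = -4.167.
ε = (dQ/dP)(P/Q) = (-4.167)(80.36/511).

-0.655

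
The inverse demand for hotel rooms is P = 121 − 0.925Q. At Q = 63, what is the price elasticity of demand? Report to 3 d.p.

At Q = 63, P = 121 − 0.925(63) = 62.72.
dP/dQ = −0.925, so dQ/dP = 1/(−0.925) = -1.081.
ε = (dQ/dP)(P/Q) = (-1.081)(62.72/63).

-1.076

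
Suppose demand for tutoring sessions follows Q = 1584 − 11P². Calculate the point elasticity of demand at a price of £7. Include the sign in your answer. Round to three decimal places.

At P = 7, Q = 1045.
dQ/dP = −22P = -154.
ε = (dQ/dP)(P/Q) = (-154)(7/1045).

-1.032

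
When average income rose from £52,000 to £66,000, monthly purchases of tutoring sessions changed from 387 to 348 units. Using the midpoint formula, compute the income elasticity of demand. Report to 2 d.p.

-0.45

ΔQ = -39, ΔI = 14000. Midpoints: Ī = 59,000, Q̄ = 367.5.
ε_I = (ΔQ/ΔI)(Ī/Q̄) = (-39/14000)(59000/367.5).
ε_I < 0, so the good is inferior.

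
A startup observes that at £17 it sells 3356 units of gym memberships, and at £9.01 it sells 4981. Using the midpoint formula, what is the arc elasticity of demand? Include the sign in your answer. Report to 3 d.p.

-0.635

ΔQ = 4981 − 3356 = 1625; ΔP = 9.01 − 17 = -7.99.
Midpoints: P̄ = 13.00, Q̄ = 4168.5.
ε = (ΔQ/ΔP)(P̄/Q̄) = (1625/-7.99)(13.00/4168.5).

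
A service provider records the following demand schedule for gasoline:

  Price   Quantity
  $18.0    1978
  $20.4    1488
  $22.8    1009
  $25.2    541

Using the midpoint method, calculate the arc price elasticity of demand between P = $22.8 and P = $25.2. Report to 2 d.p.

-6.04

At P = 22.8, Q = 1009; at P = 25.2, Q = 541.
ΔQ = -468, ΔP = 2.4. Midpoints: P̄ = 24.00, Q̄ = 775.0.
ε = (ΔQ/ΔP)(P̄/Q̄) = (-468/2.4)(24.00/775.0).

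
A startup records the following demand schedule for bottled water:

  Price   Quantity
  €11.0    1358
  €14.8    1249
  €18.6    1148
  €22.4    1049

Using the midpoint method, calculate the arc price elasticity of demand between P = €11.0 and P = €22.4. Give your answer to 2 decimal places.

At P = 11.0, Q = 1358; at P = 22.4, Q = 1049.
ΔQ = -309, ΔP = 11.4. Midpoints: P̄ = 16.70, Q̄ = 1203.5.
ε = (ΔQ/ΔP)(P̄/Q̄) = (-309/11.4)(16.70/1203.5).

-0.38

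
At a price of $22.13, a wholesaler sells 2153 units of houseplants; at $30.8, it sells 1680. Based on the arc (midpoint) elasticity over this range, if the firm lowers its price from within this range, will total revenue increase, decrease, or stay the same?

Arc ε = (-473/8.67)(26.46/1916.5) ≈ -0.753.
|ε| = 0.75 < 1, so demand is inelastic. A price cut therefore reduces total revenue.

decrease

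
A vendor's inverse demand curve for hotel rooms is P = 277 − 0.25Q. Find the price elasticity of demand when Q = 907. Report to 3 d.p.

-0.222

At Q = 907, P = 277 − 0.25(907) = 50.25.
dP/dQ = −0.25, so dQ/dP = 1/(−0.25) = -4.000.
ε = (dQ/dP)(P/Q) = (-4.000)(50.25/907).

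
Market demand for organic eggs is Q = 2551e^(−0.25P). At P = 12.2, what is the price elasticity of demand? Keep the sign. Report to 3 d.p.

At P = 12.2, Q = 120.813.
dQ/dP = −0.25·2551e^(−0.25P) = −0.25Q = -30.203.
ε = (dQ/dP)(P/Q) = (-30.203)(12.2/120.813).
|ε| > 1, so demand is elastic at this price.

-3.050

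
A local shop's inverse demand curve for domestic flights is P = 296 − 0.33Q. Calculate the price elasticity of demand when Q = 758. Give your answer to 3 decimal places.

At Q = 758, P = 296 − 0.33(758) = 45.86.
dP/dQ = −0.33, so dQ/dP = 1/(−0.33) = -3.030.
ε = (dQ/dP)(P/Q) = (-3.030)(45.86/758).

-0.183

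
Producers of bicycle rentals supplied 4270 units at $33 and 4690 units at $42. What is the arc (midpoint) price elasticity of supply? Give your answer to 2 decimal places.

0.39

ΔQ = 4690 − 4270 = 420; ΔP = 42 − 33 = 9.
Midpoints: P̄ = 37.50, Q̄ = 4480.0.
ε_s = (ΔQ/ΔP)(P̄/Q̄) = (420/9)(37.50/4480.0).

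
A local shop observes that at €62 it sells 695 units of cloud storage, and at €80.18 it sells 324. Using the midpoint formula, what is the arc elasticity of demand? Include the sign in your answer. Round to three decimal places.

ΔQ = 324 − 695 = -371; ΔP = 80.18 − 62 = 18.18.
Midpoints: P̄ = 71.09, Q̄ = 509.5.
ε = (ΔQ/ΔP)(P̄/Q̄) = (-371/18.18)(71.09/509.5).

-2.847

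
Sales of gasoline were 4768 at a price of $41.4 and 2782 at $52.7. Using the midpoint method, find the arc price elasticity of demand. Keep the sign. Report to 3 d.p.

-2.191

ΔQ = 2782 − 4768 = -1986; ΔP = 52.7 − 41.4 = 11.3.
Midpoints: P̄ = 47.05, Q̄ = 3775.0.
ε = (ΔQ/ΔP)(P̄/Q̄) = (-1986/11.3)(47.05/3775.0).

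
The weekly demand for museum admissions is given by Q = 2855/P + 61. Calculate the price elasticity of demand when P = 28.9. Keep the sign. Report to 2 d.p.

-0.62

At P = 28.9, Q = 159.789.
dQ/dP = −2855/P² = -3.418.
ε = (dQ/dP)(P/Q) = (-3.418)(28.9/159.789).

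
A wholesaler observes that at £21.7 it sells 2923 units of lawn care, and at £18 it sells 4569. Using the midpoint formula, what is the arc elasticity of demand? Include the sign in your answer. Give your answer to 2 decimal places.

ΔQ = 4569 − 2923 = 1646; ΔP = 18 − 21.7 = -3.7.
Midpoints: P̄ = 19.85, Q̄ = 3746.0.
ε = (ΔQ/ΔP)(P̄/Q̄) = (1646/-3.7)(19.85/3746.0).

-2.36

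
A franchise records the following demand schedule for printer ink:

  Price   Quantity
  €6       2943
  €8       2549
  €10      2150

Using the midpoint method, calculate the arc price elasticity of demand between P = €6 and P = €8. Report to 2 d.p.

-0.50

At P = 6, Q = 2943; at P = 8, Q = 2549.
ΔQ = -394, ΔP = 2. Midpoints: P̄ = 7.00, Q̄ = 2746.0.
ε = (ΔQ/ΔP)(P̄/Q̄) = (-394/2)(7.00/2746.0).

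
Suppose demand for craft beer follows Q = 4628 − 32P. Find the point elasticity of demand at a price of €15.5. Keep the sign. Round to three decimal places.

-0.120

At P = 15.5, Q = 4132.
dQ/dP = −32.
ε = (dQ/dP)(P/Q) = (-32)(15.5/4132).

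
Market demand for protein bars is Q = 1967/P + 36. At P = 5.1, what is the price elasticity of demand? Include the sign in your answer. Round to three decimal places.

At P = 5.1, Q = 421.686.
dQ/dP = −1967/P² = -75.625.
ε = (dQ/dP)(P/Q) = (-75.625)(5.1/421.686).

-0.915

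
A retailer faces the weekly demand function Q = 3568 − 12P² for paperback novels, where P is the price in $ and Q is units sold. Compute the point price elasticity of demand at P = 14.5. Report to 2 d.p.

At P = 14.5, Q = 1045.
dQ/dP = −24P = -348.
ε = (dQ/dP)(P/Q) = (-348)(14.5/1045).

-4.83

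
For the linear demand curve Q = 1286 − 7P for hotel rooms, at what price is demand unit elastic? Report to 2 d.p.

For linear demand Q = a − bP, ε = −bP/(a − bP). |ε| = 1 when bP = a − bP, i.e. P = a/(2b).
P = 1286/(2·7) = 1286/14 = 91.8571.

91.86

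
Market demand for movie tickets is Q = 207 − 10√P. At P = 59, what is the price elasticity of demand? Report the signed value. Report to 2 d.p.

At P = 59, Q = 130.189.
dQ/dP = −10/(2√P) = -0.651.
ε = (dQ/dP)(P/Q) = (-0.651)(59/130.189).

-0.30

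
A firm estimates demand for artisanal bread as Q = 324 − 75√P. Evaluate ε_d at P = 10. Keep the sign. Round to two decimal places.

At P = 10, Q = 86.829.
dQ/dP = −75/(2√P) = -11.859.
ε = (dQ/dP)(P/Q) = (-11.859)(10/86.829).
|ε| > 1, so demand is elastic at this price.

-1.37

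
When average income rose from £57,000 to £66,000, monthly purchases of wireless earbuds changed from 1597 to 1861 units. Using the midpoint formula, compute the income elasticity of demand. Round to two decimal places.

ΔQ = 264, ΔI = 9000. Midpoints: Ī = 61,500, Q̄ = 1729.0.
ε_I = (ΔQ/ΔI)(Ī/Q̄) = (264/9000)(61500/1729.0).

1.04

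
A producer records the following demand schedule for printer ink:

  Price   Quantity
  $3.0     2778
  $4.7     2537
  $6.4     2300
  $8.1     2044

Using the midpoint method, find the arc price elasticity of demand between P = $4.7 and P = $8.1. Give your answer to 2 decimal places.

-0.41

At P = 4.7, Q = 2537; at P = 8.1, Q = 2044.
ΔQ = -493, ΔP = 3.4. Midpoints: P̄ = 6.40, Q̄ = 2290.5.
ε = (ΔQ/ΔP)(P̄/Q̄) = (-493/3.4)(6.40/2290.5).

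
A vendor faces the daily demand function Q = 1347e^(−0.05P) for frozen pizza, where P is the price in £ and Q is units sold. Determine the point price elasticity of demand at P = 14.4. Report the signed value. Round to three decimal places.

At P = 14.4, Q = 655.655.
dQ/dP = −0.05·1347e^(−0.05P) = −0.05Q = -32.783.
ε = (dQ/dP)(P/Q) = (-32.783)(14.4/655.655).

-0.720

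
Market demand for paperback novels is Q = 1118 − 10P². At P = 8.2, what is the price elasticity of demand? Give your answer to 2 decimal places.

At P = 8.2, Q = 445.600.
dQ/dP = −20P = -164.
ε = (dQ/dP)(P/Q) = (-164)(8.2/445.600).
|ε| > 1, so demand is elastic at this price.

-3.02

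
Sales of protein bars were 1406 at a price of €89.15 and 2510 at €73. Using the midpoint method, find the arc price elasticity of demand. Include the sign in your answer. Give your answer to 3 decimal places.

-2.831

ΔQ = 2510 − 1406 = 1104; ΔP = 73 − 89.15 = -16.15.
Midpoints: P̄ = 81.08, Q̄ = 1958.0.
ε = (ΔQ/ΔP)(P̄/Q̄) = (1104/-16.15)(81.08/1958.0).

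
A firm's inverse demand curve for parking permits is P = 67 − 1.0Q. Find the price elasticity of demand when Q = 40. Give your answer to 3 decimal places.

At Q = 40, P = 67 − 1.0(40) = 27.00.
dP/dQ = −1.0, so dQ/dP = 1/(−1.0) = -1.000.
ε = (dQ/dP)(P/Q) = (-1.000)(27.00/40).

-0.675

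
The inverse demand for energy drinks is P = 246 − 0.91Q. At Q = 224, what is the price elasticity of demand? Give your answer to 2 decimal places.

At Q = 224, P = 246 − 0.91(224) = 42.16.
dP/dQ = −0.91, so dQ/dP = 1/(−0.91) = -1.099.
ε = (dQ/dP)(P/Q) = (-1.099)(42.16/224).

-0.21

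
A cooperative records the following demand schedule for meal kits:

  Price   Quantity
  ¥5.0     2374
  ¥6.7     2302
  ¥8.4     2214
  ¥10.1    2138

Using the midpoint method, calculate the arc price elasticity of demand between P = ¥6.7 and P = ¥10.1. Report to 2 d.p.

-0.18

At P = 6.7, Q = 2302; at P = 10.1, Q = 2138.
ΔQ = -164, ΔP = 3.4. Midpoints: P̄ = 8.40, Q̄ = 2220.0.
ε = (ΔQ/ΔP)(P̄/Q̄) = (-164/3.4)(8.40/2220.0).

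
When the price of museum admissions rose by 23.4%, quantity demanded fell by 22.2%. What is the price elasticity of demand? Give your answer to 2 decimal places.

-0.95

ε = %ΔQ / %ΔP = (-22.2)/(23.4) = -0.949.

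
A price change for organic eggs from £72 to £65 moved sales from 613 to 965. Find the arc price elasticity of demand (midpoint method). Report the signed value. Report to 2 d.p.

ΔQ = 965 − 613 = 352; ΔP = 65 − 72 = -7.
Midpoints: P̄ = 68.50, Q̄ = 789.0.
ε = (ΔQ/ΔP)(P̄/Q̄) = (352/-7)(68.50/789.0).

-4.37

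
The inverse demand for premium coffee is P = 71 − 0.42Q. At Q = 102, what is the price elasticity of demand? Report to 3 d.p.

-0.657

At Q = 102, P = 71 − 0.42(102) = 28.16.
dP/dQ = −0.42, so dQ/dP = 1/(−0.42) = -2.381.
ε = (dQ/dP)(P/Q) = (-2.381)(28.16/102).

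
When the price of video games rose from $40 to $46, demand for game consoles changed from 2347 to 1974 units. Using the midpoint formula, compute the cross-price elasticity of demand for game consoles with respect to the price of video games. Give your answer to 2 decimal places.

-1.24

ΔQ_x = 1974 − 2347 = -373; ΔP_y = 46 − 40 = 6.
Midpoints: P̄_y = 43.00, Q̄_x = 2160.5.
ε_xy = (ΔQ_x/ΔP_y)(P̄_y/Q̄_x) = (-373/6)(43.00/2160.5).
ε_xy < 0, so the goods are complements.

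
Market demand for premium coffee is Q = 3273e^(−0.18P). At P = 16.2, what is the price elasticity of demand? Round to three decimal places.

At P = 16.2, Q = 177.232.
dQ/dP = −0.18·3273e^(−0.18P) = −0.18Q = -31.902.
ε = (dQ/dP)(P/Q) = (-31.902)(16.2/177.232).
|ε| > 1, so demand is elastic at this price.

-2.916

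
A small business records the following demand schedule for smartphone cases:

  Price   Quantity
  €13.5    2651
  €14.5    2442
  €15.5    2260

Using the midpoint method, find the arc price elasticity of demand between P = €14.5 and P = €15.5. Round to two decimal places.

At P = 14.5, Q = 2442; at P = 15.5, Q = 2260.
ΔQ = -182, ΔP = 1.0. Midpoints: P̄ = 15.00, Q̄ = 2351.0.
ε = (ΔQ/ΔP)(P̄/Q̄) = (-182/1.0)(15.00/2351.0).

-1.16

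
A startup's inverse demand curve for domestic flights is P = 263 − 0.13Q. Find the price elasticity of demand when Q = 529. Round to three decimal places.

At Q = 529, P = 263 − 0.13(529) = 194.23.
dP/dQ = −0.13, so dQ/dP = 1/(−0.13) = -7.692.
ε = (dQ/dP)(P/Q) = (-7.692)(194.23/529).

-2.824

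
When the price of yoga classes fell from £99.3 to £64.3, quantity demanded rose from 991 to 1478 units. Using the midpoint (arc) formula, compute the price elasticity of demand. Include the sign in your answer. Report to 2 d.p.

-0.92

ΔQ = 1478 − 991 = 487; ΔP = 64.3 − 99.3 = -35.
Midpoints: P̄ = 81.80, Q̄ = 1234.5.
ε = (ΔQ/ΔP)(P̄/Q̄) = (487/-35)(81.80/1234.5).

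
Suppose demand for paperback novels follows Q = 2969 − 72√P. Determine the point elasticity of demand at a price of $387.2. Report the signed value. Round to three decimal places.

At P = 387.2, Q = 1552.227.
dQ/dP = −72/(2√P) = -1.830.
ε = (dQ/dP)(P/Q) = (-1.830)(387.2/1552.227).
|ε| < 1, so demand is inelastic at this price.

-0.456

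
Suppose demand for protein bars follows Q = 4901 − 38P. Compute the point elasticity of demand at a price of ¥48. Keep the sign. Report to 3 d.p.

At P = 48, Q = 3077.
dQ/dP = −38.
ε = (dQ/dP)(P/Q) = (-38)(48/3077).

-0.593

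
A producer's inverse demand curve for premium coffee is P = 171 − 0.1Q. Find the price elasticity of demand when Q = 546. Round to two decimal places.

-2.13

At Q = 546, P = 171 − 0.1(546) = 116.40.
dP/dQ = −0.1, so dQ/dP = 1/(−0.1) = -10.000.
ε = (dQ/dP)(P/Q) = (-10.000)(116.40/546).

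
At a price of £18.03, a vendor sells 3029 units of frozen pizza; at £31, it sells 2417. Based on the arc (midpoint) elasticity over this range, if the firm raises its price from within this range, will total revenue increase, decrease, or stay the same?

Arc ε = (-612/12.97)(24.52/2723.0) ≈ -0.425.
|ε| = 0.42 < 1, so demand is inelastic. A price rise therefore raises total revenue.

increase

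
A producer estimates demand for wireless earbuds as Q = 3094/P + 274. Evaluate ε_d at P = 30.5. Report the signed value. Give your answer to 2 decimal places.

At P = 30.5, Q = 375.443.
dQ/dP = −3094/P² = -3.326.
ε = (dQ/dP)(P/Q) = (-3.326)(30.5/375.443).

-0.27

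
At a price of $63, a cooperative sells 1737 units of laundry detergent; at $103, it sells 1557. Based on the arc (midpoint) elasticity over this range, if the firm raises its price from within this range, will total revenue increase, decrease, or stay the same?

increase

Arc ε = (-180/40)(83.00/1647.0) ≈ -0.227.
|ε| = 0.23 < 1, so demand is inelastic. A price rise therefore raises total revenue.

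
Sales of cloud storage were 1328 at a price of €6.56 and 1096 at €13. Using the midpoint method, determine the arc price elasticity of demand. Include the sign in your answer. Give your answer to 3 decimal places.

-0.291

ΔQ = 1096 − 1328 = -232; ΔP = 13 − 6.56 = 6.44.
Midpoints: P̄ = 9.78, Q̄ = 1212.0.
ε = (ΔQ/ΔP)(P̄/Q̄) = (-232/6.44)(9.78/1212.0).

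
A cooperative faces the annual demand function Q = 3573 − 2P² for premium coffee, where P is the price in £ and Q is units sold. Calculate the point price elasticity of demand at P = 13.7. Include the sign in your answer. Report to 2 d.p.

At P = 13.7, Q = 3197.620.
dQ/dP = −4P = -54.800.
ε = (dQ/dP)(P/Q) = (-54.800)(13.7/3197.620).

-0.23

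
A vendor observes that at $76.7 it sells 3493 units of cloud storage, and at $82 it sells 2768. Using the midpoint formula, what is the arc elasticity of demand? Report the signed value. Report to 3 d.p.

ΔQ = 2768 − 3493 = -725; ΔP = 82 − 76.7 = 5.3.
Midpoints: P̄ = 79.35, Q̄ = 3130.5.
ε = (ΔQ/ΔP)(P̄/Q̄) = (-725/5.3)(79.35/3130.5).

-3.467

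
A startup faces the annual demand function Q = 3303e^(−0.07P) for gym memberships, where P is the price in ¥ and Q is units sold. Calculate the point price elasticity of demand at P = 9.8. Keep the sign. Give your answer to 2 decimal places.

-0.69

At P = 9.8, Q = 1663.346.
dQ/dP = −0.07·3303e^(−0.07P) = −0.07Q = -116.434.
ε = (dQ/dP)(P/Q) = (-116.434)(9.8/1663.346).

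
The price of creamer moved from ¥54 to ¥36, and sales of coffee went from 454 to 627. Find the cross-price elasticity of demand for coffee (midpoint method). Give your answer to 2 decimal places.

-0.80

ΔQ_x = 627 − 454 = 173; ΔP_y = 36 − 54 = -18.
Midpoints: P̄_y = 45.00, Q̄_x = 540.5.
ε_xy = (ΔQ_x/ΔP_y)(P̄_y/Q̄_x) = (173/-18)(45.00/540.5).
ε_xy < 0, so the goods are complements.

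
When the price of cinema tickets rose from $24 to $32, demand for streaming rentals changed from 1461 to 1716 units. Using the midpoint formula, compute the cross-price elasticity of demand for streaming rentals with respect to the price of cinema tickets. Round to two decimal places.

ΔQ_x = 1716 − 1461 = 255; ΔP_y = 32 − 24 = 8.
Midpoints: P̄_y = 28.00, Q̄_x = 1588.5.
ε_xy = (ΔQ_x/ΔP_y)(P̄_y/Q̄_x) = (255/8)(28.00/1588.5).

0.56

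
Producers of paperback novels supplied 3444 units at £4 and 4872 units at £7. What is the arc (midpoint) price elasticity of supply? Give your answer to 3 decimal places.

ΔQ = 4872 − 3444 = 1428; ΔP = 7 − 4 = 3.
Midpoints: P̄ = 5.50, Q̄ = 4158.0.
ε_s = (ΔQ/ΔP)(P̄/Q̄) = (1428/3)(5.50/4158.0).

0.630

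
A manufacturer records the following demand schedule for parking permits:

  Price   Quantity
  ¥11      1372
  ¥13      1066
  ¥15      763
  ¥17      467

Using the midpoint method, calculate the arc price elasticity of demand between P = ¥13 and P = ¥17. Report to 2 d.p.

At P = 13, Q = 1066; at P = 17, Q = 467.
ΔQ = -599, ΔP = 4. Midpoints: P̄ = 15.00, Q̄ = 766.5.
ε = (ΔQ/ΔP)(P̄/Q̄) = (-599/4)(15.00/766.5).

-2.93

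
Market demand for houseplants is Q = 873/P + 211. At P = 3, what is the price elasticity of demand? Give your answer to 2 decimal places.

-0.58

At P = 3, Q = 502.
dQ/dP = −873/P² = -97.
ε = (dQ/dP)(P/Q) = (-97)(3/502).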